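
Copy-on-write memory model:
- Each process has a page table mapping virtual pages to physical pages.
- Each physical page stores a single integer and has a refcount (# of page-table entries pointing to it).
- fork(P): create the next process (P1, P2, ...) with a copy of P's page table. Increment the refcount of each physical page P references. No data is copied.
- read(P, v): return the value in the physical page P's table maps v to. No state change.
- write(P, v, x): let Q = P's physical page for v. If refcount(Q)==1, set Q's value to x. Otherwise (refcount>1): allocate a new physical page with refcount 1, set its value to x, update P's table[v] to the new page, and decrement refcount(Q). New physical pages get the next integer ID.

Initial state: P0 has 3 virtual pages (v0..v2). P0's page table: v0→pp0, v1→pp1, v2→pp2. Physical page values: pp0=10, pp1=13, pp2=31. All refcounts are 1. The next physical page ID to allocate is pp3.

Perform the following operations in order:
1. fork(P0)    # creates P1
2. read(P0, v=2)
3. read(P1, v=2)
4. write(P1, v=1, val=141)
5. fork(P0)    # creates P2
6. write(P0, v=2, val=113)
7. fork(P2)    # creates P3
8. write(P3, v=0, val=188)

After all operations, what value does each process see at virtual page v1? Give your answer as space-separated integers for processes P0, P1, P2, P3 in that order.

Answer: 13 141 13 13

Derivation:
Op 1: fork(P0) -> P1. 3 ppages; refcounts: pp0:2 pp1:2 pp2:2
Op 2: read(P0, v2) -> 31. No state change.
Op 3: read(P1, v2) -> 31. No state change.
Op 4: write(P1, v1, 141). refcount(pp1)=2>1 -> COPY to pp3. 4 ppages; refcounts: pp0:2 pp1:1 pp2:2 pp3:1
Op 5: fork(P0) -> P2. 4 ppages; refcounts: pp0:3 pp1:2 pp2:3 pp3:1
Op 6: write(P0, v2, 113). refcount(pp2)=3>1 -> COPY to pp4. 5 ppages; refcounts: pp0:3 pp1:2 pp2:2 pp3:1 pp4:1
Op 7: fork(P2) -> P3. 5 ppages; refcounts: pp0:4 pp1:3 pp2:3 pp3:1 pp4:1
Op 8: write(P3, v0, 188). refcount(pp0)=4>1 -> COPY to pp5. 6 ppages; refcounts: pp0:3 pp1:3 pp2:3 pp3:1 pp4:1 pp5:1
P0: v1 -> pp1 = 13
P1: v1 -> pp3 = 141
P2: v1 -> pp1 = 13
P3: v1 -> pp1 = 13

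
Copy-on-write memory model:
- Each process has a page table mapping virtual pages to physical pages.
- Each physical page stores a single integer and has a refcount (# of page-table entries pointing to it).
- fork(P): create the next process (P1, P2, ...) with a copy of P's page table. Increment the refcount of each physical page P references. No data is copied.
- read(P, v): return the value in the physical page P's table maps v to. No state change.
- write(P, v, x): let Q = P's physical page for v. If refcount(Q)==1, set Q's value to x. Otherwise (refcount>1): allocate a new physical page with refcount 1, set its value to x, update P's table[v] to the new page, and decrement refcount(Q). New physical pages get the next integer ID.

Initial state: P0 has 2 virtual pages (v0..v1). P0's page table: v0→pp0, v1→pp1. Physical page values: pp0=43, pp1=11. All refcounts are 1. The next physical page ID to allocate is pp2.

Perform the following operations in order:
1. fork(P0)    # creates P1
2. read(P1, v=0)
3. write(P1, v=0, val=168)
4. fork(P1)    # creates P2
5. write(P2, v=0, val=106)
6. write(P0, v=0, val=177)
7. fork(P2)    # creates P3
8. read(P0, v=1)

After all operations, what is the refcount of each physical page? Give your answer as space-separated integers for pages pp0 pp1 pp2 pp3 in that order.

Answer: 1 4 1 2

Derivation:
Op 1: fork(P0) -> P1. 2 ppages; refcounts: pp0:2 pp1:2
Op 2: read(P1, v0) -> 43. No state change.
Op 3: write(P1, v0, 168). refcount(pp0)=2>1 -> COPY to pp2. 3 ppages; refcounts: pp0:1 pp1:2 pp2:1
Op 4: fork(P1) -> P2. 3 ppages; refcounts: pp0:1 pp1:3 pp2:2
Op 5: write(P2, v0, 106). refcount(pp2)=2>1 -> COPY to pp3. 4 ppages; refcounts: pp0:1 pp1:3 pp2:1 pp3:1
Op 6: write(P0, v0, 177). refcount(pp0)=1 -> write in place. 4 ppages; refcounts: pp0:1 pp1:3 pp2:1 pp3:1
Op 7: fork(P2) -> P3. 4 ppages; refcounts: pp0:1 pp1:4 pp2:1 pp3:2
Op 8: read(P0, v1) -> 11. No state change.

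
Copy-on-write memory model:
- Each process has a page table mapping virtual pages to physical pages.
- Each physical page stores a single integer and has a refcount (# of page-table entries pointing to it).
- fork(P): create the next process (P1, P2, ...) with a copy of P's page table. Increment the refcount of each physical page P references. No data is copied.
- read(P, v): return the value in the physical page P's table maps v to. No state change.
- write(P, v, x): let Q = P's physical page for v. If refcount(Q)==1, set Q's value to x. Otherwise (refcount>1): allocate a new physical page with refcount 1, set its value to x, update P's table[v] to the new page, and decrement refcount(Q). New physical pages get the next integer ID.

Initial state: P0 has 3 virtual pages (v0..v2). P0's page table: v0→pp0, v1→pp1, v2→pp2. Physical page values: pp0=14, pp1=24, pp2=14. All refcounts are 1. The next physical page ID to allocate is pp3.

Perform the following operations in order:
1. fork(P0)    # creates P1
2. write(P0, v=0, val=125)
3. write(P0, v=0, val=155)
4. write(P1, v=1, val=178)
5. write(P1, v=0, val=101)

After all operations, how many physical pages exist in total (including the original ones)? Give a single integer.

Op 1: fork(P0) -> P1. 3 ppages; refcounts: pp0:2 pp1:2 pp2:2
Op 2: write(P0, v0, 125). refcount(pp0)=2>1 -> COPY to pp3. 4 ppages; refcounts: pp0:1 pp1:2 pp2:2 pp3:1
Op 3: write(P0, v0, 155). refcount(pp3)=1 -> write in place. 4 ppages; refcounts: pp0:1 pp1:2 pp2:2 pp3:1
Op 4: write(P1, v1, 178). refcount(pp1)=2>1 -> COPY to pp4. 5 ppages; refcounts: pp0:1 pp1:1 pp2:2 pp3:1 pp4:1
Op 5: write(P1, v0, 101). refcount(pp0)=1 -> write in place. 5 ppages; refcounts: pp0:1 pp1:1 pp2:2 pp3:1 pp4:1

Answer: 5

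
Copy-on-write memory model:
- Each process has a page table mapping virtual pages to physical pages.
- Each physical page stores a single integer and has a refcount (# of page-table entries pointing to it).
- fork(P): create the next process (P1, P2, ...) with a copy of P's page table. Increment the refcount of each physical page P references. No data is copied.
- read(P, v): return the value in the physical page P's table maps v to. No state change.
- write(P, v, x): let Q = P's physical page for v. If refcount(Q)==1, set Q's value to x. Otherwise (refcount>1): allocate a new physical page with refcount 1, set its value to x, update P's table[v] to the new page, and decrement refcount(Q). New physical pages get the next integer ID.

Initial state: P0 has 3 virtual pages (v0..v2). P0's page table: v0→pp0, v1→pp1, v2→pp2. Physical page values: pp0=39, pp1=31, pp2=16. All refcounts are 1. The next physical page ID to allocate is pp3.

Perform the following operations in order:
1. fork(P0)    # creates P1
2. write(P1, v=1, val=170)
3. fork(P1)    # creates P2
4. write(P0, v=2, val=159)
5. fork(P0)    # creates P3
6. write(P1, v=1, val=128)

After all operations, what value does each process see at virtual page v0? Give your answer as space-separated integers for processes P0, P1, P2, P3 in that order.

Op 1: fork(P0) -> P1. 3 ppages; refcounts: pp0:2 pp1:2 pp2:2
Op 2: write(P1, v1, 170). refcount(pp1)=2>1 -> COPY to pp3. 4 ppages; refcounts: pp0:2 pp1:1 pp2:2 pp3:1
Op 3: fork(P1) -> P2. 4 ppages; refcounts: pp0:3 pp1:1 pp2:3 pp3:2
Op 4: write(P0, v2, 159). refcount(pp2)=3>1 -> COPY to pp4. 5 ppages; refcounts: pp0:3 pp1:1 pp2:2 pp3:2 pp4:1
Op 5: fork(P0) -> P3. 5 ppages; refcounts: pp0:4 pp1:2 pp2:2 pp3:2 pp4:2
Op 6: write(P1, v1, 128). refcount(pp3)=2>1 -> COPY to pp5. 6 ppages; refcounts: pp0:4 pp1:2 pp2:2 pp3:1 pp4:2 pp5:1
P0: v0 -> pp0 = 39
P1: v0 -> pp0 = 39
P2: v0 -> pp0 = 39
P3: v0 -> pp0 = 39

Answer: 39 39 39 39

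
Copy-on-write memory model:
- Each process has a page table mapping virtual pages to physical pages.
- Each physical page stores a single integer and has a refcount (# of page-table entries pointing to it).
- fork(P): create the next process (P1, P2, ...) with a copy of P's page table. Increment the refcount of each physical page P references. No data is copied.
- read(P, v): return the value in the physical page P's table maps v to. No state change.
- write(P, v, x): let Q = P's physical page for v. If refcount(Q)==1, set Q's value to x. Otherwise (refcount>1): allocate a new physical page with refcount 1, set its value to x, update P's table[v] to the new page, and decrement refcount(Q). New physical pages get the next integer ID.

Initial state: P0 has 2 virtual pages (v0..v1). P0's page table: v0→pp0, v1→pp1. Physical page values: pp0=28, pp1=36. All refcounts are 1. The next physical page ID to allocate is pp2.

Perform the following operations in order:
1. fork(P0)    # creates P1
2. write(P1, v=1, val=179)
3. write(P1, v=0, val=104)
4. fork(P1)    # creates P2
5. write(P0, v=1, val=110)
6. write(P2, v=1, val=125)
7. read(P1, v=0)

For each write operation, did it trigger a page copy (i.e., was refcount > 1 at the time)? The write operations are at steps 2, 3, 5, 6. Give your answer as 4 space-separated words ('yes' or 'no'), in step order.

Op 1: fork(P0) -> P1. 2 ppages; refcounts: pp0:2 pp1:2
Op 2: write(P1, v1, 179). refcount(pp1)=2>1 -> COPY to pp2. 3 ppages; refcounts: pp0:2 pp1:1 pp2:1
Op 3: write(P1, v0, 104). refcount(pp0)=2>1 -> COPY to pp3. 4 ppages; refcounts: pp0:1 pp1:1 pp2:1 pp3:1
Op 4: fork(P1) -> P2. 4 ppages; refcounts: pp0:1 pp1:1 pp2:2 pp3:2
Op 5: write(P0, v1, 110). refcount(pp1)=1 -> write in place. 4 ppages; refcounts: pp0:1 pp1:1 pp2:2 pp3:2
Op 6: write(P2, v1, 125). refcount(pp2)=2>1 -> COPY to pp4. 5 ppages; refcounts: pp0:1 pp1:1 pp2:1 pp3:2 pp4:1
Op 7: read(P1, v0) -> 104. No state change.

yes yes no yes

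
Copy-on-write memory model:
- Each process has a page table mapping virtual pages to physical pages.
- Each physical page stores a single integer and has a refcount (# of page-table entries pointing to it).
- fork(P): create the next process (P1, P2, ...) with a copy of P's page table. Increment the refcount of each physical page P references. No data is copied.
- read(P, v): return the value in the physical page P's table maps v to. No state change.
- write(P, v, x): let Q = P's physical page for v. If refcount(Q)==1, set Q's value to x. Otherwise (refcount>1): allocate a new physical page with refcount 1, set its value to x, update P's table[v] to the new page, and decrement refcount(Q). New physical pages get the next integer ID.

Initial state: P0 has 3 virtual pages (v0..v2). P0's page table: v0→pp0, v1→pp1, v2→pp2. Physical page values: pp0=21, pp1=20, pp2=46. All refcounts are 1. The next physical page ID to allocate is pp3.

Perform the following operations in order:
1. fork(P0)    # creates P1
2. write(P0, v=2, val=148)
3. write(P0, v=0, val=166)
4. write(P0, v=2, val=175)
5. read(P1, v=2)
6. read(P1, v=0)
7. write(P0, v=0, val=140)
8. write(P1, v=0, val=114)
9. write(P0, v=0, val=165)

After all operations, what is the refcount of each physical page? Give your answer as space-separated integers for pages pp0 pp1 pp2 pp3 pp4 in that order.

Answer: 1 2 1 1 1

Derivation:
Op 1: fork(P0) -> P1. 3 ppages; refcounts: pp0:2 pp1:2 pp2:2
Op 2: write(P0, v2, 148). refcount(pp2)=2>1 -> COPY to pp3. 4 ppages; refcounts: pp0:2 pp1:2 pp2:1 pp3:1
Op 3: write(P0, v0, 166). refcount(pp0)=2>1 -> COPY to pp4. 5 ppages; refcounts: pp0:1 pp1:2 pp2:1 pp3:1 pp4:1
Op 4: write(P0, v2, 175). refcount(pp3)=1 -> write in place. 5 ppages; refcounts: pp0:1 pp1:2 pp2:1 pp3:1 pp4:1
Op 5: read(P1, v2) -> 46. No state change.
Op 6: read(P1, v0) -> 21. No state change.
Op 7: write(P0, v0, 140). refcount(pp4)=1 -> write in place. 5 ppages; refcounts: pp0:1 pp1:2 pp2:1 pp3:1 pp4:1
Op 8: write(P1, v0, 114). refcount(pp0)=1 -> write in place. 5 ppages; refcounts: pp0:1 pp1:2 pp2:1 pp3:1 pp4:1
Op 9: write(P0, v0, 165). refcount(pp4)=1 -> write in place. 5 ppages; refcounts: pp0:1 pp1:2 pp2:1 pp3:1 pp4:1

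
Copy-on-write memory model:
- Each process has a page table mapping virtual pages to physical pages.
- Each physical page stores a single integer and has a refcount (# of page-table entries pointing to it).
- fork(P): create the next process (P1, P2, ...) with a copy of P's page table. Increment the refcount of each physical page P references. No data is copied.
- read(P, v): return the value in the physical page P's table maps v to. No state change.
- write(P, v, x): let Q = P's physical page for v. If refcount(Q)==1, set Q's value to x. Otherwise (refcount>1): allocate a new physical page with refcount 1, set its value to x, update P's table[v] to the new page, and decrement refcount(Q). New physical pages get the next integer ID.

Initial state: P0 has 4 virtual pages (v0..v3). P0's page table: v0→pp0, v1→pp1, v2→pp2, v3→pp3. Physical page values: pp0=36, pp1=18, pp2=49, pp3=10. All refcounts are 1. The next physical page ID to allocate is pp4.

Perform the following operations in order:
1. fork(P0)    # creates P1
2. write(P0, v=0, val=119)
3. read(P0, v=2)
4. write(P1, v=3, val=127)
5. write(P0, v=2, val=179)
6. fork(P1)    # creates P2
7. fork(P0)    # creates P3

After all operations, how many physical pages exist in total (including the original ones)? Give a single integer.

Op 1: fork(P0) -> P1. 4 ppages; refcounts: pp0:2 pp1:2 pp2:2 pp3:2
Op 2: write(P0, v0, 119). refcount(pp0)=2>1 -> COPY to pp4. 5 ppages; refcounts: pp0:1 pp1:2 pp2:2 pp3:2 pp4:1
Op 3: read(P0, v2) -> 49. No state change.
Op 4: write(P1, v3, 127). refcount(pp3)=2>1 -> COPY to pp5. 6 ppages; refcounts: pp0:1 pp1:2 pp2:2 pp3:1 pp4:1 pp5:1
Op 5: write(P0, v2, 179). refcount(pp2)=2>1 -> COPY to pp6. 7 ppages; refcounts: pp0:1 pp1:2 pp2:1 pp3:1 pp4:1 pp5:1 pp6:1
Op 6: fork(P1) -> P2. 7 ppages; refcounts: pp0:2 pp1:3 pp2:2 pp3:1 pp4:1 pp5:2 pp6:1
Op 7: fork(P0) -> P3. 7 ppages; refcounts: pp0:2 pp1:4 pp2:2 pp3:2 pp4:2 pp5:2 pp6:2

Answer: 7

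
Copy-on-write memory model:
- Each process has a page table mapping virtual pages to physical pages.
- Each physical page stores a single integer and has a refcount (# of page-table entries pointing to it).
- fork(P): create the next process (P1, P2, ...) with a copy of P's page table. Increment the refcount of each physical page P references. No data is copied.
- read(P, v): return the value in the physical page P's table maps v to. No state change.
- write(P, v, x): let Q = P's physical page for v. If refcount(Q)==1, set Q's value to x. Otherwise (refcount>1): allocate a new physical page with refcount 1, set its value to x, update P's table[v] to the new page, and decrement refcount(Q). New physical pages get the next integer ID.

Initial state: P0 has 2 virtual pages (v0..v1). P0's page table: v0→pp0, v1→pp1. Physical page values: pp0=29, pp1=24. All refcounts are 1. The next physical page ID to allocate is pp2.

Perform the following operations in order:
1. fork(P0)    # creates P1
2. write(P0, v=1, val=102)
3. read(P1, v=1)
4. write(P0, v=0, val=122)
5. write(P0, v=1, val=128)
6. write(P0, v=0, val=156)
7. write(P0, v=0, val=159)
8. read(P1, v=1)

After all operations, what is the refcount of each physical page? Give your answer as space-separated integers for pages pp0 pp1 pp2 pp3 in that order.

Op 1: fork(P0) -> P1. 2 ppages; refcounts: pp0:2 pp1:2
Op 2: write(P0, v1, 102). refcount(pp1)=2>1 -> COPY to pp2. 3 ppages; refcounts: pp0:2 pp1:1 pp2:1
Op 3: read(P1, v1) -> 24. No state change.
Op 4: write(P0, v0, 122). refcount(pp0)=2>1 -> COPY to pp3. 4 ppages; refcounts: pp0:1 pp1:1 pp2:1 pp3:1
Op 5: write(P0, v1, 128). refcount(pp2)=1 -> write in place. 4 ppages; refcounts: pp0:1 pp1:1 pp2:1 pp3:1
Op 6: write(P0, v0, 156). refcount(pp3)=1 -> write in place. 4 ppages; refcounts: pp0:1 pp1:1 pp2:1 pp3:1
Op 7: write(P0, v0, 159). refcount(pp3)=1 -> write in place. 4 ppages; refcounts: pp0:1 pp1:1 pp2:1 pp3:1
Op 8: read(P1, v1) -> 24. No state change.

Answer: 1 1 1 1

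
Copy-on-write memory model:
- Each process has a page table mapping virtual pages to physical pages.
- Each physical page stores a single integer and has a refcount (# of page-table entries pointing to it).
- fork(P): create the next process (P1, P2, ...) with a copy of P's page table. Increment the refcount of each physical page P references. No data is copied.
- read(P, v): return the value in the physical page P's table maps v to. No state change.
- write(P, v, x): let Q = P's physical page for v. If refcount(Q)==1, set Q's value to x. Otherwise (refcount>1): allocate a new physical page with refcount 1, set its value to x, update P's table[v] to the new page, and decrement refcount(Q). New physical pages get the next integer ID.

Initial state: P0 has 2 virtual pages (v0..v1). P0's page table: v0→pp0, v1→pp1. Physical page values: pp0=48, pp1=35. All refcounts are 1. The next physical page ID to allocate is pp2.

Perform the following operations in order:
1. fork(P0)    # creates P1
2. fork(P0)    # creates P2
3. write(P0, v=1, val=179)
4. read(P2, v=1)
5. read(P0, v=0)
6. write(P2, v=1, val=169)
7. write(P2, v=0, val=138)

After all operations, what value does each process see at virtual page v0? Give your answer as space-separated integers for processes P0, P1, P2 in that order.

Op 1: fork(P0) -> P1. 2 ppages; refcounts: pp0:2 pp1:2
Op 2: fork(P0) -> P2. 2 ppages; refcounts: pp0:3 pp1:3
Op 3: write(P0, v1, 179). refcount(pp1)=3>1 -> COPY to pp2. 3 ppages; refcounts: pp0:3 pp1:2 pp2:1
Op 4: read(P2, v1) -> 35. No state change.
Op 5: read(P0, v0) -> 48. No state change.
Op 6: write(P2, v1, 169). refcount(pp1)=2>1 -> COPY to pp3. 4 ppages; refcounts: pp0:3 pp1:1 pp2:1 pp3:1
Op 7: write(P2, v0, 138). refcount(pp0)=3>1 -> COPY to pp4. 5 ppages; refcounts: pp0:2 pp1:1 pp2:1 pp3:1 pp4:1
P0: v0 -> pp0 = 48
P1: v0 -> pp0 = 48
P2: v0 -> pp4 = 138

Answer: 48 48 138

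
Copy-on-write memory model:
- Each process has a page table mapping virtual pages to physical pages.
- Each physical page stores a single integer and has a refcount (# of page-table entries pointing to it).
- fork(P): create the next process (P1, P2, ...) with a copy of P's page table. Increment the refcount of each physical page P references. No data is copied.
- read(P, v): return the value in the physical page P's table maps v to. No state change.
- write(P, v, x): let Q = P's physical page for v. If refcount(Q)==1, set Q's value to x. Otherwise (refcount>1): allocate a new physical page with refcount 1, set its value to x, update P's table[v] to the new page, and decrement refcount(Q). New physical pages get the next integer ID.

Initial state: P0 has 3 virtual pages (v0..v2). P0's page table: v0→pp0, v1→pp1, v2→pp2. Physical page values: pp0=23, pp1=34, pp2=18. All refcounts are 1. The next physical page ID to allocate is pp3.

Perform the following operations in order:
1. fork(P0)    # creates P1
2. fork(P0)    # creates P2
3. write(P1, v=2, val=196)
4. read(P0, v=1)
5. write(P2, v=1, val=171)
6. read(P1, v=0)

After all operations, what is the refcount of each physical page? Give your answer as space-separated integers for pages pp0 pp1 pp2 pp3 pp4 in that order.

Op 1: fork(P0) -> P1. 3 ppages; refcounts: pp0:2 pp1:2 pp2:2
Op 2: fork(P0) -> P2. 3 ppages; refcounts: pp0:3 pp1:3 pp2:3
Op 3: write(P1, v2, 196). refcount(pp2)=3>1 -> COPY to pp3. 4 ppages; refcounts: pp0:3 pp1:3 pp2:2 pp3:1
Op 4: read(P0, v1) -> 34. No state change.
Op 5: write(P2, v1, 171). refcount(pp1)=3>1 -> COPY to pp4. 5 ppages; refcounts: pp0:3 pp1:2 pp2:2 pp3:1 pp4:1
Op 6: read(P1, v0) -> 23. No state change.

Answer: 3 2 2 1 1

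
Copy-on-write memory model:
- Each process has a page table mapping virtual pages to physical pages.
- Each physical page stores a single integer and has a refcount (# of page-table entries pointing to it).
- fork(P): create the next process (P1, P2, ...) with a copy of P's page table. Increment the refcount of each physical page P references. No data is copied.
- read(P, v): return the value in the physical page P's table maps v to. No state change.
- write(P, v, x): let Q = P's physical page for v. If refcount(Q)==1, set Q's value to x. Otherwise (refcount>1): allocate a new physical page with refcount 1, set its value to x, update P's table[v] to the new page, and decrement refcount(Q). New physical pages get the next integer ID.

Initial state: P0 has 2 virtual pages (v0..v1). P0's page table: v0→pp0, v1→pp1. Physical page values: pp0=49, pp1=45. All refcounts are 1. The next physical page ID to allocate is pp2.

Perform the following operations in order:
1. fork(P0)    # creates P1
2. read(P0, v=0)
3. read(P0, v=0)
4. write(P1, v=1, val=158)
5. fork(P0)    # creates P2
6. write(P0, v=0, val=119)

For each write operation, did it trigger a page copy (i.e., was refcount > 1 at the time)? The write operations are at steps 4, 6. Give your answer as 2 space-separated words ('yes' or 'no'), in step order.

Op 1: fork(P0) -> P1. 2 ppages; refcounts: pp0:2 pp1:2
Op 2: read(P0, v0) -> 49. No state change.
Op 3: read(P0, v0) -> 49. No state change.
Op 4: write(P1, v1, 158). refcount(pp1)=2>1 -> COPY to pp2. 3 ppages; refcounts: pp0:2 pp1:1 pp2:1
Op 5: fork(P0) -> P2. 3 ppages; refcounts: pp0:3 pp1:2 pp2:1
Op 6: write(P0, v0, 119). refcount(pp0)=3>1 -> COPY to pp3. 4 ppages; refcounts: pp0:2 pp1:2 pp2:1 pp3:1

yes yes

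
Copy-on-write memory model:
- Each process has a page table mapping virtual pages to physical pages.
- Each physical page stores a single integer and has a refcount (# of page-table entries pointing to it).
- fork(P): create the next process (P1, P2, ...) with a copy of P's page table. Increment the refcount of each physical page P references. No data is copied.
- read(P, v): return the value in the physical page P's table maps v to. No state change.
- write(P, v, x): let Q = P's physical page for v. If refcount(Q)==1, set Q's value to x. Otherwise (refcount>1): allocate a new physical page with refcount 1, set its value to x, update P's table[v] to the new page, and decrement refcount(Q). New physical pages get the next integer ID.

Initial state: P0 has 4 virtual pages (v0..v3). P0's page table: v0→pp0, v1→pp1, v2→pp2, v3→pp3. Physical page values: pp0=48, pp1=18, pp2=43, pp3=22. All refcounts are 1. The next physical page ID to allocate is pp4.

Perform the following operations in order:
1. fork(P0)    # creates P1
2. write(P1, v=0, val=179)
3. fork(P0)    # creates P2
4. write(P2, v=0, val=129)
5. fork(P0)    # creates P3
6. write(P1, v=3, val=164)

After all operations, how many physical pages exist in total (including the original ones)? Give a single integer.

Op 1: fork(P0) -> P1. 4 ppages; refcounts: pp0:2 pp1:2 pp2:2 pp3:2
Op 2: write(P1, v0, 179). refcount(pp0)=2>1 -> COPY to pp4. 5 ppages; refcounts: pp0:1 pp1:2 pp2:2 pp3:2 pp4:1
Op 3: fork(P0) -> P2. 5 ppages; refcounts: pp0:2 pp1:3 pp2:3 pp3:3 pp4:1
Op 4: write(P2, v0, 129). refcount(pp0)=2>1 -> COPY to pp5. 6 ppages; refcounts: pp0:1 pp1:3 pp2:3 pp3:3 pp4:1 pp5:1
Op 5: fork(P0) -> P3. 6 ppages; refcounts: pp0:2 pp1:4 pp2:4 pp3:4 pp4:1 pp5:1
Op 6: write(P1, v3, 164). refcount(pp3)=4>1 -> COPY to pp6. 7 ppages; refcounts: pp0:2 pp1:4 pp2:4 pp3:3 pp4:1 pp5:1 pp6:1

Answer: 7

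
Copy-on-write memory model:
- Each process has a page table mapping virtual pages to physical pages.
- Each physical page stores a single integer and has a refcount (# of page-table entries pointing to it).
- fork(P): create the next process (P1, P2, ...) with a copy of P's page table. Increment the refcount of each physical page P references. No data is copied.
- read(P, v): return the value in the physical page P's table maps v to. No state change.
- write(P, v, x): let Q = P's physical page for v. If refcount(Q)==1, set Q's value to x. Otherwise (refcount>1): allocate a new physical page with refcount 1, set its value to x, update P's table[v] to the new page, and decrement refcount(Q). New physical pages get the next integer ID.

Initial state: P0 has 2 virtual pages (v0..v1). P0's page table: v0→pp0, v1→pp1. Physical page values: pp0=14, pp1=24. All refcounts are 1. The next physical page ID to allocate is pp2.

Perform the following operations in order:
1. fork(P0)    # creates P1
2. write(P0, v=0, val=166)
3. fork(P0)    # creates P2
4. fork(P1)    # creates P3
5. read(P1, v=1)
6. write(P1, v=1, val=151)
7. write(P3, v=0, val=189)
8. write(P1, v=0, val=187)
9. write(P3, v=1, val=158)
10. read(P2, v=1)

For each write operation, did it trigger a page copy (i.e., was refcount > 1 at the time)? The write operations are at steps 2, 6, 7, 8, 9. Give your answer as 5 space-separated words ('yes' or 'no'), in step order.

Op 1: fork(P0) -> P1. 2 ppages; refcounts: pp0:2 pp1:2
Op 2: write(P0, v0, 166). refcount(pp0)=2>1 -> COPY to pp2. 3 ppages; refcounts: pp0:1 pp1:2 pp2:1
Op 3: fork(P0) -> P2. 3 ppages; refcounts: pp0:1 pp1:3 pp2:2
Op 4: fork(P1) -> P3. 3 ppages; refcounts: pp0:2 pp1:4 pp2:2
Op 5: read(P1, v1) -> 24. No state change.
Op 6: write(P1, v1, 151). refcount(pp1)=4>1 -> COPY to pp3. 4 ppages; refcounts: pp0:2 pp1:3 pp2:2 pp3:1
Op 7: write(P3, v0, 189). refcount(pp0)=2>1 -> COPY to pp4. 5 ppages; refcounts: pp0:1 pp1:3 pp2:2 pp3:1 pp4:1
Op 8: write(P1, v0, 187). refcount(pp0)=1 -> write in place. 5 ppages; refcounts: pp0:1 pp1:3 pp2:2 pp3:1 pp4:1
Op 9: write(P3, v1, 158). refcount(pp1)=3>1 -> COPY to pp5. 6 ppages; refcounts: pp0:1 pp1:2 pp2:2 pp3:1 pp4:1 pp5:1
Op 10: read(P2, v1) -> 24. No state change.

yes yes yes no yes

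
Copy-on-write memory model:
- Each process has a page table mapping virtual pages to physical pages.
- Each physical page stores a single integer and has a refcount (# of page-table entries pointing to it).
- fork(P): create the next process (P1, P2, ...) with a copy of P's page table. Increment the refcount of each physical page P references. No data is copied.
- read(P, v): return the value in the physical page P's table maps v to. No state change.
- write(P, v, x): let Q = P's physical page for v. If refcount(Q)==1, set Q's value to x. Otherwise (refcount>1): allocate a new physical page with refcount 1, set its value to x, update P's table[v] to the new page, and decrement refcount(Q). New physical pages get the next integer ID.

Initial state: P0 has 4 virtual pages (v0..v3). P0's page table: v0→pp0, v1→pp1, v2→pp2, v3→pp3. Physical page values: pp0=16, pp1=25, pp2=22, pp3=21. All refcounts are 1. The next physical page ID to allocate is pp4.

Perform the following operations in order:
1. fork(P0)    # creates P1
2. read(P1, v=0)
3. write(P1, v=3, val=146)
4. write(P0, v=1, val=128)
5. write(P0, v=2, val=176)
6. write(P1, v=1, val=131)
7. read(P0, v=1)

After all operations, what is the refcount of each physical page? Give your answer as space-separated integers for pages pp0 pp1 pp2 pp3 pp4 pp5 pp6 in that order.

Op 1: fork(P0) -> P1. 4 ppages; refcounts: pp0:2 pp1:2 pp2:2 pp3:2
Op 2: read(P1, v0) -> 16. No state change.
Op 3: write(P1, v3, 146). refcount(pp3)=2>1 -> COPY to pp4. 5 ppages; refcounts: pp0:2 pp1:2 pp2:2 pp3:1 pp4:1
Op 4: write(P0, v1, 128). refcount(pp1)=2>1 -> COPY to pp5. 6 ppages; refcounts: pp0:2 pp1:1 pp2:2 pp3:1 pp4:1 pp5:1
Op 5: write(P0, v2, 176). refcount(pp2)=2>1 -> COPY to pp6. 7 ppages; refcounts: pp0:2 pp1:1 pp2:1 pp3:1 pp4:1 pp5:1 pp6:1
Op 6: write(P1, v1, 131). refcount(pp1)=1 -> write in place. 7 ppages; refcounts: pp0:2 pp1:1 pp2:1 pp3:1 pp4:1 pp5:1 pp6:1
Op 7: read(P0, v1) -> 128. No state change.

Answer: 2 1 1 1 1 1 1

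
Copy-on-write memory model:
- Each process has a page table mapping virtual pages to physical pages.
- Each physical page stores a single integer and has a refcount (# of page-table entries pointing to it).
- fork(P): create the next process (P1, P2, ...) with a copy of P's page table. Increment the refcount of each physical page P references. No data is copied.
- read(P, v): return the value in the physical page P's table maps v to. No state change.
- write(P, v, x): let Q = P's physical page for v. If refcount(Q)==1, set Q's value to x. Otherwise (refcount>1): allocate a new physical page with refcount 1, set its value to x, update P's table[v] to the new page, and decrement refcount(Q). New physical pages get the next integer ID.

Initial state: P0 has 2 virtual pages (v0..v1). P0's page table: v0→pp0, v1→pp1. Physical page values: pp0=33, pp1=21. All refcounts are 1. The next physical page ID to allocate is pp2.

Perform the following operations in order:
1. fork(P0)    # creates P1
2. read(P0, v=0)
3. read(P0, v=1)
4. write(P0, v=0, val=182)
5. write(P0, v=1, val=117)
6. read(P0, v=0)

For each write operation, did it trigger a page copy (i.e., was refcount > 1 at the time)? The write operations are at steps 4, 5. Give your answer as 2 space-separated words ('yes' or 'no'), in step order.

Op 1: fork(P0) -> P1. 2 ppages; refcounts: pp0:2 pp1:2
Op 2: read(P0, v0) -> 33. No state change.
Op 3: read(P0, v1) -> 21. No state change.
Op 4: write(P0, v0, 182). refcount(pp0)=2>1 -> COPY to pp2. 3 ppages; refcounts: pp0:1 pp1:2 pp2:1
Op 5: write(P0, v1, 117). refcount(pp1)=2>1 -> COPY to pp3. 4 ppages; refcounts: pp0:1 pp1:1 pp2:1 pp3:1
Op 6: read(P0, v0) -> 182. No state change.

yes yes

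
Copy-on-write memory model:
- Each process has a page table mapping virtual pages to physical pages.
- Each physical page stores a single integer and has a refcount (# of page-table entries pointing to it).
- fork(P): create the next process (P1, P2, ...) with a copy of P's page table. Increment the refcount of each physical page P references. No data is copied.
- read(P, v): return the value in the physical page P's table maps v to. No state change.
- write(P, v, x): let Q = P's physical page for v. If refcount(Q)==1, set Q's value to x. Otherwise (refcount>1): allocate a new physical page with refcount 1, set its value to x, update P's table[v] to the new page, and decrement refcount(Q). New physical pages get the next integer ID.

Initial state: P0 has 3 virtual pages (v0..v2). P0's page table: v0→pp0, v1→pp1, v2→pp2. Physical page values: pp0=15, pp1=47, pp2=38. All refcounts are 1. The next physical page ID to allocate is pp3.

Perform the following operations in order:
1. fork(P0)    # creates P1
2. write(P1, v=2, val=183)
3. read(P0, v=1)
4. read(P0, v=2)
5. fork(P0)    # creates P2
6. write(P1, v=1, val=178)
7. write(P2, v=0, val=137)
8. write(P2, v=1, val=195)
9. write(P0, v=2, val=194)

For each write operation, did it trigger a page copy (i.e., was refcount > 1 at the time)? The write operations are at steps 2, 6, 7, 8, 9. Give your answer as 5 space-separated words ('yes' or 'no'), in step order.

Op 1: fork(P0) -> P1. 3 ppages; refcounts: pp0:2 pp1:2 pp2:2
Op 2: write(P1, v2, 183). refcount(pp2)=2>1 -> COPY to pp3. 4 ppages; refcounts: pp0:2 pp1:2 pp2:1 pp3:1
Op 3: read(P0, v1) -> 47. No state change.
Op 4: read(P0, v2) -> 38. No state change.
Op 5: fork(P0) -> P2. 4 ppages; refcounts: pp0:3 pp1:3 pp2:2 pp3:1
Op 6: write(P1, v1, 178). refcount(pp1)=3>1 -> COPY to pp4. 5 ppages; refcounts: pp0:3 pp1:2 pp2:2 pp3:1 pp4:1
Op 7: write(P2, v0, 137). refcount(pp0)=3>1 -> COPY to pp5. 6 ppages; refcounts: pp0:2 pp1:2 pp2:2 pp3:1 pp4:1 pp5:1
Op 8: write(P2, v1, 195). refcount(pp1)=2>1 -> COPY to pp6. 7 ppages; refcounts: pp0:2 pp1:1 pp2:2 pp3:1 pp4:1 pp5:1 pp6:1
Op 9: write(P0, v2, 194). refcount(pp2)=2>1 -> COPY to pp7. 8 ppages; refcounts: pp0:2 pp1:1 pp2:1 pp3:1 pp4:1 pp5:1 pp6:1 pp7:1

yes yes yes yes yes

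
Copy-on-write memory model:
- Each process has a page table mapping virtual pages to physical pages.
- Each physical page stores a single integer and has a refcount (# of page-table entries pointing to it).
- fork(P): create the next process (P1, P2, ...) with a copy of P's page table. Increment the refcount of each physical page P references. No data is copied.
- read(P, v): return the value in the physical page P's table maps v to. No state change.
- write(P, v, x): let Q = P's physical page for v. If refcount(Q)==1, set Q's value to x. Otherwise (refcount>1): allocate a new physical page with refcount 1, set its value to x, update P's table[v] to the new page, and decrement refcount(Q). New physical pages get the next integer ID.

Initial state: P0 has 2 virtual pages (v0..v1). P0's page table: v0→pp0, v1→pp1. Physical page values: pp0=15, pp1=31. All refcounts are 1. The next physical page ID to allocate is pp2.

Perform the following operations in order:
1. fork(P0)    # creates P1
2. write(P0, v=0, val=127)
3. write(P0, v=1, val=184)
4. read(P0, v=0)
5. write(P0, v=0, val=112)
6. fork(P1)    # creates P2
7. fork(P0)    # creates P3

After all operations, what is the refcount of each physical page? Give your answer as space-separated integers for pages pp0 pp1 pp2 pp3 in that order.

Op 1: fork(P0) -> P1. 2 ppages; refcounts: pp0:2 pp1:2
Op 2: write(P0, v0, 127). refcount(pp0)=2>1 -> COPY to pp2. 3 ppages; refcounts: pp0:1 pp1:2 pp2:1
Op 3: write(P0, v1, 184). refcount(pp1)=2>1 -> COPY to pp3. 4 ppages; refcounts: pp0:1 pp1:1 pp2:1 pp3:1
Op 4: read(P0, v0) -> 127. No state change.
Op 5: write(P0, v0, 112). refcount(pp2)=1 -> write in place. 4 ppages; refcounts: pp0:1 pp1:1 pp2:1 pp3:1
Op 6: fork(P1) -> P2. 4 ppages; refcounts: pp0:2 pp1:2 pp2:1 pp3:1
Op 7: fork(P0) -> P3. 4 ppages; refcounts: pp0:2 pp1:2 pp2:2 pp3:2

Answer: 2 2 2 2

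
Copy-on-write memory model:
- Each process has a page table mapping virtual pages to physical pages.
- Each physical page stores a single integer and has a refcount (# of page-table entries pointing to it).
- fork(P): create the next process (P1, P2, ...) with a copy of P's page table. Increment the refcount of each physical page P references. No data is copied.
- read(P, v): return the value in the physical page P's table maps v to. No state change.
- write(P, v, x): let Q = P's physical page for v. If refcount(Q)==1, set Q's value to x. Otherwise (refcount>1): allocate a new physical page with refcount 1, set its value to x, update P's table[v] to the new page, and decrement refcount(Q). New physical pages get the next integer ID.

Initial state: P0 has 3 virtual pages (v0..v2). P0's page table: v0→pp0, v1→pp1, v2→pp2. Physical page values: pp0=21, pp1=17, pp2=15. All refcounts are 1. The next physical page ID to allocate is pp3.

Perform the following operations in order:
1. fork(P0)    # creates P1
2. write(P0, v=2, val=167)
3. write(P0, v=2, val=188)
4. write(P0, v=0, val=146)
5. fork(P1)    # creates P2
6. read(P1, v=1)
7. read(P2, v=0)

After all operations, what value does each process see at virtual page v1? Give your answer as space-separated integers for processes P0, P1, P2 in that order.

Answer: 17 17 17

Derivation:
Op 1: fork(P0) -> P1. 3 ppages; refcounts: pp0:2 pp1:2 pp2:2
Op 2: write(P0, v2, 167). refcount(pp2)=2>1 -> COPY to pp3. 4 ppages; refcounts: pp0:2 pp1:2 pp2:1 pp3:1
Op 3: write(P0, v2, 188). refcount(pp3)=1 -> write in place. 4 ppages; refcounts: pp0:2 pp1:2 pp2:1 pp3:1
Op 4: write(P0, v0, 146). refcount(pp0)=2>1 -> COPY to pp4. 5 ppages; refcounts: pp0:1 pp1:2 pp2:1 pp3:1 pp4:1
Op 5: fork(P1) -> P2. 5 ppages; refcounts: pp0:2 pp1:3 pp2:2 pp3:1 pp4:1
Op 6: read(P1, v1) -> 17. No state change.
Op 7: read(P2, v0) -> 21. No state change.
P0: v1 -> pp1 = 17
P1: v1 -> pp1 = 17
P2: v1 -> pp1 = 17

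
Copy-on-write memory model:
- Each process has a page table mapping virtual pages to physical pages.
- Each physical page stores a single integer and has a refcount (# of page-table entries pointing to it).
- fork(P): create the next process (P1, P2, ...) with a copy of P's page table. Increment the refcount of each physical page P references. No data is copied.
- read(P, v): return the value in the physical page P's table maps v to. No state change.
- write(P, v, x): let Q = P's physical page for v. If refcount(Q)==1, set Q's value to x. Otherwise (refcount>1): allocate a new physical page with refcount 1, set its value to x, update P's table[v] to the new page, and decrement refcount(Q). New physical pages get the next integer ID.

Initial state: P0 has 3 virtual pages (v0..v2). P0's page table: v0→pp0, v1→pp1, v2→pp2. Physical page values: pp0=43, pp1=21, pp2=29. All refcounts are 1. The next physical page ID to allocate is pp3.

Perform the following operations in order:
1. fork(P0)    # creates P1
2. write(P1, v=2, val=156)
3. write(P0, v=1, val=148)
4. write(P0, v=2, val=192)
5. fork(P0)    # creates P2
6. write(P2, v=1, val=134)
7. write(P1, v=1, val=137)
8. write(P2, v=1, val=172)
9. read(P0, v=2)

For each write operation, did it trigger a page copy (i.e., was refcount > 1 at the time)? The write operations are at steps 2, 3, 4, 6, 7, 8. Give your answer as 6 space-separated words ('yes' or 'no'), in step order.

Op 1: fork(P0) -> P1. 3 ppages; refcounts: pp0:2 pp1:2 pp2:2
Op 2: write(P1, v2, 156). refcount(pp2)=2>1 -> COPY to pp3. 4 ppages; refcounts: pp0:2 pp1:2 pp2:1 pp3:1
Op 3: write(P0, v1, 148). refcount(pp1)=2>1 -> COPY to pp4. 5 ppages; refcounts: pp0:2 pp1:1 pp2:1 pp3:1 pp4:1
Op 4: write(P0, v2, 192). refcount(pp2)=1 -> write in place. 5 ppages; refcounts: pp0:2 pp1:1 pp2:1 pp3:1 pp4:1
Op 5: fork(P0) -> P2. 5 ppages; refcounts: pp0:3 pp1:1 pp2:2 pp3:1 pp4:2
Op 6: write(P2, v1, 134). refcount(pp4)=2>1 -> COPY to pp5. 6 ppages; refcounts: pp0:3 pp1:1 pp2:2 pp3:1 pp4:1 pp5:1
Op 7: write(P1, v1, 137). refcount(pp1)=1 -> write in place. 6 ppages; refcounts: pp0:3 pp1:1 pp2:2 pp3:1 pp4:1 pp5:1
Op 8: write(P2, v1, 172). refcount(pp5)=1 -> write in place. 6 ppages; refcounts: pp0:3 pp1:1 pp2:2 pp3:1 pp4:1 pp5:1
Op 9: read(P0, v2) -> 192. No state change.

yes yes no yes no no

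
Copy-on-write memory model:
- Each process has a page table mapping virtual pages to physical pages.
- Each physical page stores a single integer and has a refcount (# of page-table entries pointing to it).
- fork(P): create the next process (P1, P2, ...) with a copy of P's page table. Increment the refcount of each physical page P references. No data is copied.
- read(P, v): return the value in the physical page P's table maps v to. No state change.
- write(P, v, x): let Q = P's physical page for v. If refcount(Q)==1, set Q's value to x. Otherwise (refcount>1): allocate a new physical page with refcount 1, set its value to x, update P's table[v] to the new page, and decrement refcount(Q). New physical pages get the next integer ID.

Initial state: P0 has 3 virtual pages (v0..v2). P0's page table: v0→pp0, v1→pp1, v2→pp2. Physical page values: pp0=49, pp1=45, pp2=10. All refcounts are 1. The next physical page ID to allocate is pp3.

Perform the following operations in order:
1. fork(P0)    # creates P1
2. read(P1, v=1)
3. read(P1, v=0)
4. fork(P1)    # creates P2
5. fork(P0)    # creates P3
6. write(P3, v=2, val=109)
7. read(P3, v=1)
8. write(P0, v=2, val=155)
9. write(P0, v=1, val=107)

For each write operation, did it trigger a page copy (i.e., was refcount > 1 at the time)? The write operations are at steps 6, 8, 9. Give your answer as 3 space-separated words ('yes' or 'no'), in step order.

Op 1: fork(P0) -> P1. 3 ppages; refcounts: pp0:2 pp1:2 pp2:2
Op 2: read(P1, v1) -> 45. No state change.
Op 3: read(P1, v0) -> 49. No state change.
Op 4: fork(P1) -> P2. 3 ppages; refcounts: pp0:3 pp1:3 pp2:3
Op 5: fork(P0) -> P3. 3 ppages; refcounts: pp0:4 pp1:4 pp2:4
Op 6: write(P3, v2, 109). refcount(pp2)=4>1 -> COPY to pp3. 4 ppages; refcounts: pp0:4 pp1:4 pp2:3 pp3:1
Op 7: read(P3, v1) -> 45. No state change.
Op 8: write(P0, v2, 155). refcount(pp2)=3>1 -> COPY to pp4. 5 ppages; refcounts: pp0:4 pp1:4 pp2:2 pp3:1 pp4:1
Op 9: write(P0, v1, 107). refcount(pp1)=4>1 -> COPY to pp5. 6 ppages; refcounts: pp0:4 pp1:3 pp2:2 pp3:1 pp4:1 pp5:1

yes yes yes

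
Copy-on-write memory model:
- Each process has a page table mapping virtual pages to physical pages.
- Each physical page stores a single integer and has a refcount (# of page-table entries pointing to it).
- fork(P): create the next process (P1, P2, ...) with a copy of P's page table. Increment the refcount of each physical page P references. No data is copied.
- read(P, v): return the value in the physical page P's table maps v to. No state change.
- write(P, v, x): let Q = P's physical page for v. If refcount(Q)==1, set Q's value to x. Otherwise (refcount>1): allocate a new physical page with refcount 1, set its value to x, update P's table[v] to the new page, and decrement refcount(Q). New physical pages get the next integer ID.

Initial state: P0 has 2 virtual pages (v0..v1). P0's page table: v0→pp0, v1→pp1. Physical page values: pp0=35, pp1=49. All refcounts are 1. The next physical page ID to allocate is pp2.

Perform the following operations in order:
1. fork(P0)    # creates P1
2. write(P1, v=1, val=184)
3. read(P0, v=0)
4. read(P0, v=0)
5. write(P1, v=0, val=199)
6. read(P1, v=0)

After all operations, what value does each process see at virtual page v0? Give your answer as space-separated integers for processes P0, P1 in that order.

Op 1: fork(P0) -> P1. 2 ppages; refcounts: pp0:2 pp1:2
Op 2: write(P1, v1, 184). refcount(pp1)=2>1 -> COPY to pp2. 3 ppages; refcounts: pp0:2 pp1:1 pp2:1
Op 3: read(P0, v0) -> 35. No state change.
Op 4: read(P0, v0) -> 35. No state change.
Op 5: write(P1, v0, 199). refcount(pp0)=2>1 -> COPY to pp3. 4 ppages; refcounts: pp0:1 pp1:1 pp2:1 pp3:1
Op 6: read(P1, v0) -> 199. No state change.
P0: v0 -> pp0 = 35
P1: v0 -> pp3 = 199

Answer: 35 199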